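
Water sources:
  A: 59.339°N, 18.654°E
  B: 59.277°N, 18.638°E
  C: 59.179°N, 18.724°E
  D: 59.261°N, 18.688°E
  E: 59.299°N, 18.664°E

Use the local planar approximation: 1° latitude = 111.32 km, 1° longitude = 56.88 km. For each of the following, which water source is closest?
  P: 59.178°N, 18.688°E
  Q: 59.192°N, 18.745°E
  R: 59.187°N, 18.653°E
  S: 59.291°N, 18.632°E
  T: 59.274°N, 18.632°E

P at 59.178°N, 18.688°E:
  A: √((0.161·111.32)² + (-0.034·56.88)²) = √(321.21672 + 3.74005) = 18.027 km
  B: √((0.099·111.32)² + (-0.050·56.88)²) = √(121.45539 + 8.08834) = 11.382 km
  C: √((0.001·111.32)² + (0.036·56.88)²) = √(0.01239 + 4.19299) = 2.051 km
  D: √((0.083·111.32)² + (0.000·56.88)²) = √(85.36947 + 0.00000) = 9.240 km
  E: √((0.121·111.32)² + (-0.024·56.88)²) = √(181.43336 + 1.86355) = 13.539 km
  → nearest: C (2.051 km)
Q at 59.192°N, 18.745°E:
  A: √((0.147·111.32)² + (-0.091·56.88)²) = √(267.78181 + 26.79180) = 17.163 km
  B: √((0.085·111.32)² + (-0.107·56.88)²) = √(89.53323 + 37.04134) = 11.251 km
  C: √((-0.013·111.32)² + (-0.021·56.88)²) = √(2.09427 + 1.42678) = 1.876 km
  D: √((0.069·111.32)² + (-0.057·56.88)²) = √(58.99899 + 10.51160) = 8.337 km
  E: √((0.107·111.32)² + (-0.081·56.88)²) = √(141.87764 + 21.22703) = 12.771 km
  → nearest: C (1.876 km)
R at 59.187°N, 18.653°E:
  A: √((0.152·111.32)² + (0.001·56.88)²) = √(286.30806 + 0.00324) = 16.921 km
  B: √((0.090·111.32)² + (-0.015·56.88)²) = √(100.37635 + 0.72795) = 10.055 km
  C: √((-0.008·111.32)² + (0.071·56.88)²) = √(0.79310 + 16.30932) = 4.136 km
  D: √((0.074·111.32)² + (0.035·56.88)²) = √(67.85937 + 3.96328) = 8.475 km
  E: √((0.112·111.32)² + (0.011·56.88)²) = √(155.44703 + 0.39148) = 12.484 km
  → nearest: C (4.136 km)
S at 59.291°N, 18.632°E:
  A: √((0.048·111.32)² + (0.022·56.88)²) = √(28.55150 + 1.56590) = 5.488 km
  B: √((-0.014·111.32)² + (0.006·56.88)²) = √(2.42886 + 0.11647) = 1.595 km
  C: √((-0.112·111.32)² + (0.092·56.88)²) = √(155.44703 + 27.38387) = 13.521 km
  D: √((-0.030·111.32)² + (0.056·56.88)²) = √(11.15293 + 10.14601) = 4.615 km
  E: √((0.008·111.32)² + (0.032·56.88)²) = √(0.79310 + 3.31298) = 2.026 km
  → nearest: B (1.595 km)
T at 59.274°N, 18.632°E:
  A: √((0.065·111.32)² + (0.022·56.88)²) = √(52.35680 + 1.56590) = 7.343 km
  B: √((0.003·111.32)² + (0.006·56.88)²) = √(0.11153 + 0.11647) = 0.477 km
  C: √((-0.095·111.32)² + (0.092·56.88)²) = √(111.83909 + 27.38387) = 11.799 km
  D: √((-0.013·111.32)² + (0.056·56.88)²) = √(2.09427 + 10.14601) = 3.499 km
  E: √((0.025·111.32)² + (0.032·56.88)²) = √(7.74509 + 3.31298) = 3.325 km
  → nearest: B (0.477 km)

P→C; Q→C; R→C; S→B; T→B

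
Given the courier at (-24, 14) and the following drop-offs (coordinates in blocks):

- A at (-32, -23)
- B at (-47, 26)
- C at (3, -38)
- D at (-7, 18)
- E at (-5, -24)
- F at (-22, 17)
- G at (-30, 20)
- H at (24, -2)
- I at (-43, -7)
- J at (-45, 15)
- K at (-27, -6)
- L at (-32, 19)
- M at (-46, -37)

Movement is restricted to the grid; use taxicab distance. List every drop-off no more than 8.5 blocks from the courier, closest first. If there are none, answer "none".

Distances from (-24, 14):
A: 45 blocks
B: 35 blocks
C: 79 blocks
D: 21 blocks
E: 57 blocks
F: 5 blocks
G: 12 blocks
H: 64 blocks
I: 40 blocks
J: 22 blocks
K: 23 blocks
L: 13 blocks
M: 73 blocks
Threshold 8.5 blocks: F (5 blocks) is within range.

F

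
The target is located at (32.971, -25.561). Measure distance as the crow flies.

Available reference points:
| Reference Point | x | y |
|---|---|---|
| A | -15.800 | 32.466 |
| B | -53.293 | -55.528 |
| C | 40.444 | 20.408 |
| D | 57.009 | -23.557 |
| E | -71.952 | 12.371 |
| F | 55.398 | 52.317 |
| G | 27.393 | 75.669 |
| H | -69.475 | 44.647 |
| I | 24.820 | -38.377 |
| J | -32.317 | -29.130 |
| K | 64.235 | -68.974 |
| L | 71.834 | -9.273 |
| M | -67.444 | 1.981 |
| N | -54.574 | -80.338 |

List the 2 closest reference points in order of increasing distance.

Distances from (32.971, -25.561):
A: 75.801
B: 91.321
C: 46.572
D: 24.121
E: 111.569
F: 81.043
G: 101.384
H: 124.195
I: 15.188
J: 65.385
K: 53.499
L: 42.138
M: 104.124
N: 103.270
Sorted: I (15.188) < D (24.121) < L (42.138) < C (46.572) < …

I, D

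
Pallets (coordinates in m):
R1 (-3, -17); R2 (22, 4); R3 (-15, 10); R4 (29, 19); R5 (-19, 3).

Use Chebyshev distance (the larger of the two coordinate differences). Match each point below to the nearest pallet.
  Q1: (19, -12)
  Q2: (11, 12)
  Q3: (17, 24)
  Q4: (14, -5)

Q1→R2; Q2→R2; Q3→R4; Q4→R2

Q1 at (19, -12):
  R1: 22 m
  R2: 16 m
  R3: 34 m
  R4: 31 m
  R5: 38 m
  → nearest: R2 (16 m)
Q2 at (11, 12):
  R1: 29 m
  R2: 11 m
  R3: 26 m
  R4: 18 m
  R5: 30 m
  → nearest: R2 (11 m)
Q3 at (17, 24):
  R1: 41 m
  R2: 20 m
  R3: 32 m
  R4: 12 m
  R5: 36 m
  → nearest: R4 (12 m)
Q4 at (14, -5):
  R1: 17 m
  R2: 9 m
  R3: 29 m
  R4: 24 m
  R5: 33 m
  → nearest: R2 (9 m)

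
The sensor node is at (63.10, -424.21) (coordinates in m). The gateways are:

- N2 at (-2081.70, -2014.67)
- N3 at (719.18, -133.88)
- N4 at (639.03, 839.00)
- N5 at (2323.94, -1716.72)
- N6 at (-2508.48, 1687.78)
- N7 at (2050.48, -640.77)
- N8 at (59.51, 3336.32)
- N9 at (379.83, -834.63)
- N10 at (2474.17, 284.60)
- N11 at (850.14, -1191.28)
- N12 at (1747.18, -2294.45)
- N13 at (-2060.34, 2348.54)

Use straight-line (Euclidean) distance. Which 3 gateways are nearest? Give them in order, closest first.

Distances from (63.10, -424.21):
N2: 2670.16 m
N3: 717.45 m
N4: 1388.31 m
N5: 2604.22 m
N6: 3327.69 m
N7: 1999.14 m
N8: 3760.53 m
N9: 518.42 m
N10: 2513.10 m
N11: 1099.01 m
N12: 2516.73 m
N13: 3492.44 m
Sorted: N9 (518.42 m) < N3 (717.45 m) < N11 (1099.01 m) < N4 (1388.31 m) < N7 (1999.14 m) < …

N9, N3, N11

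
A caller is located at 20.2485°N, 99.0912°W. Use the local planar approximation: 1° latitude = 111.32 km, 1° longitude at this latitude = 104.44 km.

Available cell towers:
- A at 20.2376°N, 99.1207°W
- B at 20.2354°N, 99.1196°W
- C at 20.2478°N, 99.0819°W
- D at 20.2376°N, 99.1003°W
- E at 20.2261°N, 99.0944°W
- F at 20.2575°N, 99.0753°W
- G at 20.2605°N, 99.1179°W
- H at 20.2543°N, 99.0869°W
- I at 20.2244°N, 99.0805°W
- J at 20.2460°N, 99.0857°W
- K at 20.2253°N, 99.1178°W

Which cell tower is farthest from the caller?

Distances from 20.2485°N, 99.0912°W:
A: √((-0.0109·111.32)² + (-0.0295·104.44)²) = √(1.472310 + 9.492438) = 3.3113 km
B: √((-0.0131·111.32)² + (-0.0284·104.44)²) = √(2.126616 + 8.797725) = 3.3052 km
C: √((-0.0007·111.32)² + (0.0093·104.44)²) = √(0.006072 + 0.943408) = 0.9744 km
D: √((-0.0109·111.32)² + (-0.0091·104.44)²) = √(1.472310 + 0.903268) = 1.5413 km
E: √((-0.0224·111.32)² + (-0.0032·104.44)²) = √(6.217881 + 0.111695) = 2.5159 km
F: √((0.0090·111.32)² + (0.0159·104.44)²) = √(1.003764 + 2.757579) = 1.9394 km
G: √((0.0120·111.32)² + (-0.0267·104.44)²) = √(1.784469 + 7.776000) = 3.0920 km
H: √((0.0058·111.32)² + (0.0043·104.44)²) = √(0.416872 + 0.201684) = 0.7865 km
I: √((-0.0241·111.32)² + (0.0107·104.44)²) = √(7.197480 + 1.248824) = 2.9063 km
J: √((-0.0025·111.32)² + (0.0055·104.44)²) = √(0.077451 + 0.329958) = 0.6383 km
K: √((-0.0232·111.32)² + (-0.0266·104.44)²) = √(6.669947 + 7.717862) = 3.7931 km
Maximum: K at 3.7931 km.

K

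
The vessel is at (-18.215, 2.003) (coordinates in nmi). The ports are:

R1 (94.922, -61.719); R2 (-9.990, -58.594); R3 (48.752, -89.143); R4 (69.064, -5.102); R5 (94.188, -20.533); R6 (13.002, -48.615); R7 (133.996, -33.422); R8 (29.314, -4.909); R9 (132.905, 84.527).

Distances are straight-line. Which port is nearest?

R8

Distances from (-18.215, 2.003):
R1: √((113.137)² + (-63.722)²) = √(12799.98077 + 4060.49328) = 129.848 nmi
R2: √((8.225)² + (-60.597)²) = √(67.65062 + 3671.99641) = 61.153 nmi
R3: √((66.967)² + (-91.146)²) = √(4484.57909 + 8307.59332) = 113.102 nmi
R4: √((87.279)² + (-7.105)²) = √(7617.62384 + 50.48103) = 87.568 nmi
R5: √((112.403)² + (-22.536)²) = √(12634.43441 + 507.87130) = 114.640 nmi
R6: √((31.217)² + (-50.618)²) = √(974.50109 + 2562.18192) = 59.470 nmi
R7: √((152.211)² + (-35.425)²) = √(23168.18852 + 1254.93062) = 156.279 nmi
R8: √((47.529)² + (-6.912)²) = √(2259.00584 + 47.77574) = 48.029 nmi
R9: √((151.120)² + (82.524)²) = √(22837.25440 + 6810.21058) = 172.184 nmi
Minimum: R8 at 48.029 nmi.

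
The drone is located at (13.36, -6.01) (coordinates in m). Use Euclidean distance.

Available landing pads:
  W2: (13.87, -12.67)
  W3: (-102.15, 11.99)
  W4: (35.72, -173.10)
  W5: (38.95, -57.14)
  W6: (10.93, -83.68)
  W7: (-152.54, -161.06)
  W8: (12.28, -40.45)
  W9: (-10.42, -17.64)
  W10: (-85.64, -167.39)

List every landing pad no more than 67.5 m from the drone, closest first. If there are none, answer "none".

Distances from (13.36, -6.01):
W2: 6.68 m
W3: 116.90 m
W4: 168.58 m
W5: 57.18 m
W6: 77.71 m
W7: 227.08 m
W8: 34.46 m
W9: 26.47 m
W10: 189.33 m
Threshold 67.5 m: W2 (6.68 m), W9 (26.47 m), W8 (34.46 m), W5 (57.18 m) are within range.

W2, W9, W8, W5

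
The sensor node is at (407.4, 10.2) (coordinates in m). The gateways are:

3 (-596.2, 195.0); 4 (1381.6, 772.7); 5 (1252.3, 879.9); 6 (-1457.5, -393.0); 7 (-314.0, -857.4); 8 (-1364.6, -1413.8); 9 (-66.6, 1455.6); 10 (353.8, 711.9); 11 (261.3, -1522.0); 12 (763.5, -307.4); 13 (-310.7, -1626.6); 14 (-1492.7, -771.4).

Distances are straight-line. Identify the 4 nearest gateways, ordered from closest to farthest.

12, 10, 3, 7

Distances from (407.4, 10.2):
3: 1020.5 m
4: 1237.1 m
5: 1212.5 m
6: 1908.0 m
7: 1128.3 m
8: 2273.3 m
9: 1521.1 m
10: 703.7 m
11: 1539.1 m
12: 477.2 m
13: 1787.4 m
14: 2054.6 m
Sorted: 12 (477.2 m) < 10 (703.7 m) < 3 (1020.5 m) < 7 (1128.3 m) < 5 (1212.5 m) < 4 (1237.1 m) < …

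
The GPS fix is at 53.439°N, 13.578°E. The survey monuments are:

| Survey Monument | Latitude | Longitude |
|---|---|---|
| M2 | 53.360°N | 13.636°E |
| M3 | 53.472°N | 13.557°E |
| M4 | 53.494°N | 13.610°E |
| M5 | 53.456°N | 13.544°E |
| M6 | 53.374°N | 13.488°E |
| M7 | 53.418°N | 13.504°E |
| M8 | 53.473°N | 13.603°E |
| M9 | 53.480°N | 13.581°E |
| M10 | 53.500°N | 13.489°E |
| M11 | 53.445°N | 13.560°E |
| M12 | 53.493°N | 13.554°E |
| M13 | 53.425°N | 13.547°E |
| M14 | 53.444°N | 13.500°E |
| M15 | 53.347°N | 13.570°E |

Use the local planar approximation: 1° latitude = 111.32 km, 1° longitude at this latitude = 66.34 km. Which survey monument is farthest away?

M15

Distances from 53.439°N, 13.578°E:
M2: √((-0.079·111.32)² + (0.058·66.34)²) = √(77.33936 + 14.80495) = 9.599 km
M3: √((0.033·111.32)² + (-0.021·66.34)²) = √(13.49504 + 1.94084) = 3.929 km
M4: √((0.055·111.32)² + (0.032·66.34)²) = √(37.48623 + 4.50662) = 6.480 km
M5: √((0.017·111.32)² + (-0.034·66.34)²) = √(3.58133 + 5.08755) = 2.944 km
M6: √((-0.065·111.32)² + (-0.090·66.34)²) = √(52.35680 + 35.64806) = 9.381 km
M7: √((-0.021·111.32)² + (-0.074·66.34)²) = √(5.46493 + 24.09985) = 5.437 km
M8: √((0.034·111.32)² + (0.025·66.34)²) = √(14.32532 + 2.75062) = 4.132 km
M9: √((0.041·111.32)² + (0.003·66.34)²) = √(20.83119 + 0.03961) = 4.568 km
M10: √((0.061·111.32)² + (-0.089·66.34)²) = √(46.11116 + 34.86029) = 8.998 km
M11: √((0.006·111.32)² + (-0.018·66.34)²) = √(0.44612 + 1.42592) = 1.368 km
M12: √((0.054·111.32)² + (-0.024·66.34)²) = √(36.13549 + 2.53497) = 6.219 km
M13: √((-0.014·111.32)² + (-0.031·66.34)²) = √(2.42886 + 4.22936) = 2.580 km
M14: √((0.005·111.32)² + (-0.078·66.34)²) = √(0.30980 + 26.77566) = 5.204 km
M15: √((-0.092·111.32)² + (-0.008·66.34)²) = √(104.88709 + 0.28166) = 10.255 km
Maximum: M15 at 10.255 km.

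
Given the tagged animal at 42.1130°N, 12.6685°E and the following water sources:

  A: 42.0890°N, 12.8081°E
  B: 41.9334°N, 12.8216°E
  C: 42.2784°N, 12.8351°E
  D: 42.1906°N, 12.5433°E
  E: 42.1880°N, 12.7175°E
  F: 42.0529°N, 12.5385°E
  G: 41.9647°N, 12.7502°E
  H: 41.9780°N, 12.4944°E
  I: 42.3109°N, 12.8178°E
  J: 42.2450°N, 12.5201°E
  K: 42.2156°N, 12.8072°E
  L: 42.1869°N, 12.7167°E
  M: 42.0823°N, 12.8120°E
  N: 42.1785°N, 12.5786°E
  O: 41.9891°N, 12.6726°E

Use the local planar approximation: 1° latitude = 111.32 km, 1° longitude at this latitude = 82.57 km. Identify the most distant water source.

I

Distances from 42.1130°N, 12.6685°E:
A: 11.8323 km
B: 23.6544 km
C: 22.9836 km
D: 13.4719 km
E: 9.2777 km
F: 12.6484 km
G: 17.8339 km
H: 20.7966 km
I: 25.2449 km
J: 19.1329 km
K: 16.1743 km
L: 9.1387 km
M: 12.3318 km
N: 10.4051 km
O: 13.7967 km
Maximum: I at 25.2449 km.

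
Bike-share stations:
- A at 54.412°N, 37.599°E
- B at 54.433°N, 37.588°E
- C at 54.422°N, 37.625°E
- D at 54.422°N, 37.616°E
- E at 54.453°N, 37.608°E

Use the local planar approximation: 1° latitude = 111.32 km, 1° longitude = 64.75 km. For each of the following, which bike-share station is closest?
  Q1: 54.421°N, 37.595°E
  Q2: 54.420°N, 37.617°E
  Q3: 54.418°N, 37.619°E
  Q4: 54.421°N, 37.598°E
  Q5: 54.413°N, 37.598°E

Q1 at 54.421°N, 37.595°E:
  A: √((-0.009·111.32)² + (0.004·64.75)²) = √(1.00376 + 0.06708) = 1.035 km
  B: √((0.012·111.32)² + (-0.007·64.75)²) = √(1.78447 + 0.20544) = 1.411 km
  C: √((0.001·111.32)² + (0.030·64.75)²) = √(0.01239 + 3.77331) = 1.946 km
  D: √((0.001·111.32)² + (0.021·64.75)²) = √(0.01239 + 1.84892) = 1.364 km
  E: √((0.032·111.32)² + (0.013·64.75)²) = √(12.68955 + 0.70854) = 3.660 km
  → nearest: A (1.035 km)
Q2 at 54.420°N, 37.617°E:
  A: √((-0.008·111.32)² + (-0.018·64.75)²) = √(0.79310 + 1.35839) = 1.467 km
  B: √((0.013·111.32)² + (-0.029·64.75)²) = √(2.09427 + 3.52595) = 2.371 km
  C: √((0.002·111.32)² + (0.008·64.75)²) = √(0.04957 + 0.26832) = 0.564 km
  D: √((0.002·111.32)² + (-0.001·64.75)²) = √(0.04957 + 0.00419) = 0.232 km
  E: √((0.033·111.32)² + (-0.009·64.75)²) = √(13.49504 + 0.33960) = 3.719 km
  → nearest: D (0.232 km)
Q3 at 54.418°N, 37.619°E:
  A: √((-0.006·111.32)² + (-0.020·64.75)²) = √(0.44612 + 1.67703) = 1.457 km
  B: √((0.015·111.32)² + (-0.031·64.75)²) = √(2.78823 + 4.02905) = 2.611 km
  C: √((0.004·111.32)² + (0.006·64.75)²) = √(0.19827 + 0.15093) = 0.591 km
  D: √((0.004·111.32)² + (-0.003·64.75)²) = √(0.19827 + 0.03773) = 0.486 km
  E: √((0.035·111.32)² + (-0.011·64.75)²) = √(15.18037 + 0.50730) = 3.961 km
  → nearest: D (0.486 km)
Q4 at 54.421°N, 37.598°E:
  A: √((-0.009·111.32)² + (0.001·64.75)²) = √(1.00376 + 0.00419) = 1.004 km
  B: √((0.012·111.32)² + (-0.010·64.75)²) = √(1.78447 + 0.41926) = 1.484 km
  C: √((0.001·111.32)² + (0.027·64.75)²) = √(0.01239 + 3.05638) = 1.752 km
  D: √((0.001·111.32)² + (0.018·64.75)²) = √(0.01239 + 1.35839) = 1.171 km
  E: √((0.032·111.32)² + (0.010·64.75)²) = √(12.68955 + 0.41926) = 3.621 km
  → nearest: A (1.004 km)
Q5 at 54.413°N, 37.598°E:
  A: √((-0.001·111.32)² + (0.001·64.75)²) = √(0.01239 + 0.00419) = 0.129 km
  B: √((0.020·111.32)² + (-0.010·64.75)²) = √(4.95686 + 0.41926) = 2.319 km
  C: √((0.009·111.32)² + (0.027·64.75)²) = √(1.00376 + 3.05638) = 2.015 km
  D: √((0.009·111.32)² + (0.018·64.75)²) = √(1.00376 + 1.35839) = 1.537 km
  E: √((0.040·111.32)² + (0.010·64.75)²) = √(19.82743 + 0.41926) = 4.500 km
  → nearest: A (0.129 km)

Q1→A; Q2→D; Q3→D; Q4→A; Q5→A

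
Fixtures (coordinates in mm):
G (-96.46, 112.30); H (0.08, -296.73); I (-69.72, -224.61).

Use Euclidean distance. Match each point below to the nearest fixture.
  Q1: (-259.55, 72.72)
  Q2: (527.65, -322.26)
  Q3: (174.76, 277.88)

Q1 at (-259.55, 72.72):
  G: 167.82 mm
  H: 451.55 mm
  I: 352.76 mm
  → nearest: G (167.82 mm)
Q2 at (527.65, -322.26):
  G: 760.50 mm
  H: 528.19 mm
  I: 605.30 mm
  → nearest: H (528.19 mm)
Q3 at (174.76, 277.88):
  G: 317.77 mm
  H: 600.57 mm
  I: 558.81 mm
  → nearest: G (317.77 mm)

Q1→G; Q2→H; Q3→G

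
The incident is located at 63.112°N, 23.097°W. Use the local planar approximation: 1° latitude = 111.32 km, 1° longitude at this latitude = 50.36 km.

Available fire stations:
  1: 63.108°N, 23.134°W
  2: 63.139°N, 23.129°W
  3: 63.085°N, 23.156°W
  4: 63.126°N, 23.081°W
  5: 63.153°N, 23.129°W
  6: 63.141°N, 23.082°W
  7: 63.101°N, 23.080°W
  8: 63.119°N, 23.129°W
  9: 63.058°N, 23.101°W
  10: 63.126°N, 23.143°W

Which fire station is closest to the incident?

Distances from 63.112°N, 23.097°W:
1: 1.916 km
2: 3.410 km
3: 4.226 km
4: 1.754 km
5: 4.840 km
6: 3.315 km
7: 1.494 km
8: 1.790 km
9: 6.015 km
10: 2.792 km
Minimum: 7 at 1.494 km.

7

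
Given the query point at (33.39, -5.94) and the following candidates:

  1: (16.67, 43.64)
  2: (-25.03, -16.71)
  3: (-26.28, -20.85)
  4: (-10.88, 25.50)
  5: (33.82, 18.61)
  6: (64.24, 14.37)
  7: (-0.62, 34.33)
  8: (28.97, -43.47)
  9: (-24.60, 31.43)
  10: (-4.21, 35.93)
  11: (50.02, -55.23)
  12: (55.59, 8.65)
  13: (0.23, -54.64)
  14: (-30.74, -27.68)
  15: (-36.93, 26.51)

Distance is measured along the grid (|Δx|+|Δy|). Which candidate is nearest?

Distances from (33.39, -5.94):
1: |-16.72| + |49.58| = 16.72 + 49.58 = 66.30
2: |-58.42| + |-10.77| = 58.42 + 10.77 = 69.19
3: |-59.67| + |-14.91| = 59.67 + 14.91 = 74.58
4: |-44.27| + |31.44| = 44.27 + 31.44 = 75.71
5: |0.43| + |24.55| = 0.43 + 24.55 = 24.98
6: |30.85| + |20.31| = 30.85 + 20.31 = 51.16
7: |-34.01| + |40.27| = 34.01 + 40.27 = 74.28
8: |-4.42| + |-37.53| = 4.42 + 37.53 = 41.95
9: |-57.99| + |37.37| = 57.99 + 37.37 = 95.36
10: |-37.60| + |41.87| = 37.60 + 41.87 = 79.47
11: |16.63| + |-49.29| = 16.63 + 49.29 = 65.92
12: |22.20| + |14.59| = 22.20 + 14.59 = 36.79
13: |-33.16| + |-48.70| = 33.16 + 48.70 = 81.86
14: |-64.13| + |-21.74| = 64.13 + 21.74 = 85.87
15: |-70.32| + |32.45| = 70.32 + 32.45 = 102.77
Minimum: 5 at 24.98.

5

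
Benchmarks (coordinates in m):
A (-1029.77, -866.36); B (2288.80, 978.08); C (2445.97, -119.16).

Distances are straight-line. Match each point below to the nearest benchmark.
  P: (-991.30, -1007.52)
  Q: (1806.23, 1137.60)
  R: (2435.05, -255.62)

P→A; Q→B; R→C

P at (-991.30, -1007.52):
  A: 146.31 m
  B: 3834.27 m
  C: 3550.21 m
  → nearest: A (146.31 m)
Q at (1806.23, 1137.60):
  A: 3472.57 m
  B: 508.25 m
  C: 1410.22 m
  → nearest: B (508.25 m)
R at (2435.05, -255.62):
  A: 3518.24 m
  B: 1242.34 m
  C: 136.90 m
  → nearest: C (136.90 m)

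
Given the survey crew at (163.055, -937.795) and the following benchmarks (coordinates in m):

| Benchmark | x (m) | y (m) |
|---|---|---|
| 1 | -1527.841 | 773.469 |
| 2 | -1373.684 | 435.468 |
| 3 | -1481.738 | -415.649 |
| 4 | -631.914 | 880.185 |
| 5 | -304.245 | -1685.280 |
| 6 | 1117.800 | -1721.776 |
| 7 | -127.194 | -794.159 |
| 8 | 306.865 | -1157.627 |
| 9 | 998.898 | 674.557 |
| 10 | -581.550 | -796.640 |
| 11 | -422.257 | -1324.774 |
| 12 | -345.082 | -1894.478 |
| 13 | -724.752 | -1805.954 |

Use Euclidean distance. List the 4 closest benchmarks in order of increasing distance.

8, 7, 11, 10

Distances from (163.055, -937.795):
1: √((-1690.896)² + (1711.264)²) = √(2859129.28282 + 2928424.47770) = 2405.734 m
2: √((-1536.739)² + (1373.263)²) = √(2361566.75412 + 1885851.26717) = 2060.926 m
3: √((-1644.793)² + (522.146)²) = √(2705344.01285 + 272636.44532) = 1725.683 m
4: √((-794.969)² + (1817.980)²) = √(631975.71096 + 3305051.28040) = 1984.194 m
5: √((-467.300)² + (-747.485)²) = √(218369.29000 + 558733.82523) = 881.535 m
6: √((954.745)² + (-783.981)²) = √(911538.01502 + 614626.20836) = 1235.380 m
7: √((-290.249)² + (143.636)²) = √(84244.48200 + 20631.30050) = 323.845 m
8: √((143.810)² + (-219.832)²) = √(20681.31610 + 48326.10822) = 262.693 m
9: √((835.843)² + (1612.352)²) = √(698633.52065 + 2599678.97190) = 1816.126 m
10: √((-744.605)² + (141.155)²) = √(554436.60602 + 19924.73402) = 757.866 m
11: √((-585.312)² + (-386.979)²) = √(342590.13734 + 149752.74644) = 701.671 m
12: √((-508.137)² + (-956.683)²) = √(258203.21077 + 915242.36249) = 1083.257 m
13: √((-887.807)² + (-868.159)²) = √(788201.26925 + 753700.04928) = 1241.733 m
Sorted: 8 (262.693 m) < 7 (323.845 m) < 11 (701.671 m) < 10 (757.866 m) < 5 (881.535 m) < 12 (1083.257 m) < …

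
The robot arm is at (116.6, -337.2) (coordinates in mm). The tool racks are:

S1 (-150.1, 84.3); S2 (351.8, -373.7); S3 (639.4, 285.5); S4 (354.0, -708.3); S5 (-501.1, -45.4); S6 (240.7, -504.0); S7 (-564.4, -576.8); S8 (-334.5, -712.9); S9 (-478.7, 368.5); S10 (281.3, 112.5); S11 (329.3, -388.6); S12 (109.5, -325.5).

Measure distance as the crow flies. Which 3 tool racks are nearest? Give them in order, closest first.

S12, S6, S11

Distances from (116.6, -337.2):
S1: 498.8 mm
S2: 238.0 mm
S3: 813.1 mm
S4: 440.5 mm
S5: 683.2 mm
S6: 207.9 mm
S7: 721.9 mm
S8: 587.1 mm
S9: 923.3 mm
S10: 478.9 mm
S11: 218.8 mm
S12: 13.7 mm
Sorted: S12 (13.7 mm) < S6 (207.9 mm) < S11 (218.8 mm) < S2 (238.0 mm) < S4 (440.5 mm) < …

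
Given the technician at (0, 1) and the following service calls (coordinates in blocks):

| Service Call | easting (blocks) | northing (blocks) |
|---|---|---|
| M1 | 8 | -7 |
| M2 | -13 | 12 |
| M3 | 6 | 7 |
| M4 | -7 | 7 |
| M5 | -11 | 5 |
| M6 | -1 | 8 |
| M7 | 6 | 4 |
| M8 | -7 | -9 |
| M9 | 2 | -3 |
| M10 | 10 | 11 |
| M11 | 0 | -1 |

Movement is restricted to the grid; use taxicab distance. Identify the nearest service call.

Distances from (0, 1):
M1: |8| + |-8| = 8 + 8 = 16 blocks
M2: |-13| + |11| = 13 + 11 = 24 blocks
M3: |6| + |6| = 6 + 6 = 12 blocks
M4: |-7| + |6| = 7 + 6 = 13 blocks
M5: |-11| + |4| = 11 + 4 = 15 blocks
M6: |-1| + |7| = 1 + 7 = 8 blocks
M7: |6| + |3| = 6 + 3 = 9 blocks
M8: |-7| + |-10| = 7 + 10 = 17 blocks
M9: |2| + |-4| = 2 + 4 = 6 blocks
M10: |10| + |10| = 10 + 10 = 20 blocks
M11: |0| + |-2| = 0 + 2 = 2 blocks
Minimum: M11 at 2 blocks.

M11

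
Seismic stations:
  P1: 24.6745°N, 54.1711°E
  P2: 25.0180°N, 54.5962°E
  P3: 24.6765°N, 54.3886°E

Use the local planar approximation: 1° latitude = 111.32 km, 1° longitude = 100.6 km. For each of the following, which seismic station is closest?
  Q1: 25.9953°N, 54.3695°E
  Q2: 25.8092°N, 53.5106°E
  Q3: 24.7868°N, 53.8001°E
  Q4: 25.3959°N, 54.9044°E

Q1→P2; Q2→P2; Q3→P1; Q4→P2

Q1 at 25.9953°N, 54.3695°E:
  P1: 148.3800 km
  P2: 111.1577 km
  P3: 146.8214 km
  → nearest: P2 (111.1577 km)
Q2 at 25.8092°N, 53.5106°E:
  P1: 142.7254 km
  P2: 140.3017 km
  P3: 153.9508 km
  → nearest: P2 (140.3017 km)
Q3 at 24.7868°N, 53.8001°E:
  P1: 39.3606 km
  P2: 84.1216 km
  P3: 60.4630 km
  → nearest: P1 (39.3606 km)
Q4 at 25.3959°N, 54.9044°E:
  P1: 109.0463 km
  P2: 52.2590 km
  P3: 95.4249 km
  → nearest: P2 (52.2590 km)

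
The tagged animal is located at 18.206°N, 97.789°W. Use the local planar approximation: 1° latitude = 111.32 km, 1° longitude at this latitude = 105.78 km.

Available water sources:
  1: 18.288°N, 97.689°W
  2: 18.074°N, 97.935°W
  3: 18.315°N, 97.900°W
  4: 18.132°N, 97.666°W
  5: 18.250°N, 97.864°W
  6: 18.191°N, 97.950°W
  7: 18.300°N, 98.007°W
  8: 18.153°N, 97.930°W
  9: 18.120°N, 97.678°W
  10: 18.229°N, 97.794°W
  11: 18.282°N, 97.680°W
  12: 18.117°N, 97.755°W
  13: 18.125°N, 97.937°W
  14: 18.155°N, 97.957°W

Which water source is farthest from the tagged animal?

Distances from 18.206°N, 97.789°W:
1: √((0.082·111.32)² + (0.100·105.78)²) = √(83.32477 + 111.89408) = 13.972 km
2: √((-0.132·111.32)² + (-0.146·105.78)²) = √(215.92069 + 238.51343) = 21.317 km
3: √((0.109·111.32)² + (-0.111·105.78)²) = √(147.23104 + 137.86470) = 16.885 km
4: √((-0.074·111.32)² + (0.123·105.78)²) = √(67.85937 + 169.28456) = 15.399 km
5: √((0.044·111.32)² + (-0.075·105.78)²) = √(23.99119 + 62.94042) = 9.324 km
6: √((-0.015·111.32)² + (-0.161·105.78)²) = √(2.78823 + 290.04066) = 17.112 km
7: √((0.094·111.32)² + (-0.218·105.78)²) = √(109.49697 + 531.76544) = 25.323 km
8: √((-0.053·111.32)² + (-0.141·105.78)²) = √(34.80953 + 222.45663) = 16.040 km
9: √((-0.086·111.32)² + (0.111·105.78)²) = √(91.65229 + 137.86470) = 15.150 km
10: √((0.023·111.32)² + (-0.005·105.78)²) = √(6.55544 + 0.27974) = 2.614 km
11: √((0.076·111.32)² + (0.109·105.78)²) = √(71.57701 + 132.94136) = 14.301 km
12: √((-0.089·111.32)² + (0.034·105.78)²) = √(98.15816 + 12.93496) = 10.540 km
13: √((-0.081·111.32)² + (-0.148·105.78)²) = √(81.30485 + 245.09280) = 18.066 km
14: √((-0.051·111.32)² + (-0.168·105.78)²) = √(32.23196 + 315.80986) = 18.656 km
Maximum: 7 at 25.323 km.

7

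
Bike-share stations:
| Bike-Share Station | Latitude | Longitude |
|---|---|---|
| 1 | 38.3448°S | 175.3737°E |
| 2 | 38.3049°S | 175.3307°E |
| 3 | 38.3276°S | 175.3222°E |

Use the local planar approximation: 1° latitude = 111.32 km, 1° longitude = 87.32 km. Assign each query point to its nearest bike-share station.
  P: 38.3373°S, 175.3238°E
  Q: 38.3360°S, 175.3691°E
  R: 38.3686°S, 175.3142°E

P at 38.3373°S, 175.3238°E:
  1: 4.4365 km
  2: 3.6567 km
  3: 1.0888 km
  → nearest: 3 (1.0888 km)
Q at 38.3360°S, 175.3691°E:
  1: 1.0588 km
  2: 4.8196 km
  3: 4.2007 km
  → nearest: 1 (1.0588 km)
R at 38.3686°S, 175.3142°E:
  1: 5.8321 km
  2: 7.2360 km
  3: 4.6173 km
  → nearest: 3 (4.6173 km)

P→3; Q→1; R→3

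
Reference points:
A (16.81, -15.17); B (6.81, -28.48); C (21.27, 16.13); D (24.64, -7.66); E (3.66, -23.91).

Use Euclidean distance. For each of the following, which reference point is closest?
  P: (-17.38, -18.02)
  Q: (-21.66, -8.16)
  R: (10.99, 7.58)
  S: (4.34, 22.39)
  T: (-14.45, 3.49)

P→E; Q→E; R→C; S→C; T→E

P at (-17.38, -18.02):
  A: 34.309
  B: 26.355
  C: 51.576
  D: 43.278
  E: 21.849
  → nearest: E (21.849)
Q at (-21.66, -8.16):
  A: 39.103
  B: 34.978
  C: 49.325
  D: 46.303
  E: 29.819
  → nearest: E (29.819)
R at (10.99, 7.58):
  A: 23.483
  B: 36.301
  C: 13.371
  D: 20.459
  E: 32.332
  → nearest: C (13.371)
S at (4.34, 22.39):
  A: 39.576
  B: 50.930
  C: 18.050
  D: 36.264
  E: 46.305
  → nearest: C (18.050)
T at (-14.45, 3.49):
  A: 36.406
  B: 38.394
  C: 37.890
  D: 40.649
  E: 32.844
  → nearest: E (32.844)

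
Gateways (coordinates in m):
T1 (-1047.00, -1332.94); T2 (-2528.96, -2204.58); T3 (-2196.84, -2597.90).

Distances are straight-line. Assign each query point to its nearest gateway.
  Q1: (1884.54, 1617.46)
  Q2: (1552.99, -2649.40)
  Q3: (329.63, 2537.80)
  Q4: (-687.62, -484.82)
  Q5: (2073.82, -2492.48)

Q1 at (1884.54, 1617.46):
  T1: √((-2931.54)² + (-2950.40)²) = √(8593926.7716 + 8704860.1600) = 4159.18 m
  T2: √((-4413.50)² + (-3822.04)²) = √(19478982.2500 + 14607989.7616) = 5838.40 m
  T3: √((-4081.38)² + (-4215.36)²) = √(16657662.7044 + 17769259.9296) = 5867.45 m
  → nearest: T1 (4159.18 m)
Q2 at (1552.99, -2649.40):
  T1: √((-2599.99)² + (1316.46)²) = √(6759948.0001 + 1733066.9316) = 2914.28 m
  T2: √((-4081.95)² + (444.82)²) = √(16662315.8025 + 197864.8324) = 4106.12 m
  T3: √((-3749.83)² + (51.50)²) = √(14061225.0289 + 2652.2500) = 3750.18 m
  → nearest: T1 (2914.28 m)
Q3 at (329.63, 2537.80):
  T1: √((-1376.63)² + (-3870.74)²) = √(1895110.1569 + 14982628.1476) = 4108.25 m
  T2: √((-2858.59)² + (-4742.38)²) = √(8171536.7881 + 22490168.0644) = 5537.30 m
  T3: √((-2526.47)² + (-5135.70)²) = √(6383050.6609 + 26375414.4900) = 5723.50 m
  → nearest: T1 (4108.25 m)
Q4 at (-687.62, -484.82):
  T1: √((-359.38)² + (-848.12)²) = √(129153.9844 + 719307.5344) = 921.12 m
  T2: √((-1841.34)² + (-1719.76)²) = √(3390532.9956 + 2957574.4576) = 2519.55 m
  T3: √((-1509.22)² + (-2113.08)²) = √(2277745.0084 + 4465107.0864) = 2596.70 m
  → nearest: T1 (921.12 m)
Q5 at (2073.82, -2492.48):
  T1: √((-3120.82)² + (1159.54)²) = √(9739517.4724 + 1344533.0116) = 3329.27 m
  T2: √((-4602.78)² + (287.90)²) = √(21185583.7284 + 82886.4100) = 4611.78 m
  T3: √((-4270.66)² + (-105.42)²) = √(18238536.8356 + 11113.3764) = 4271.96 m
  → nearest: T1 (3329.27 m)

Q1→T1; Q2→T1; Q3→T1; Q4→T1; Q5→T1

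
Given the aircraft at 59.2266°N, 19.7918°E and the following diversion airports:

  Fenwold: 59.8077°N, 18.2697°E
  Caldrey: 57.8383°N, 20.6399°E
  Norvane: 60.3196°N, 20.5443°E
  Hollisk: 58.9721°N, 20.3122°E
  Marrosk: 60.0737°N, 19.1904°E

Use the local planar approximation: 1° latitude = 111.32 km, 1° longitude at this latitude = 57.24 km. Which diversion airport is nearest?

Distances from 59.2266°N, 19.7918°E:
Fenwold: √((0.5811·111.32)² + (-1.5221·57.24)²) = √(4184.544072 + 7590.766322) = 108.5141 km
Caldrey: √((-1.3883·111.32)² + (0.8481·57.24)²) = √(23884.328879 + 2356.640715) = 161.9906 km
Norvane: √((1.0930·111.32)² + (0.7525·57.24)²) = √(14804.260526 + 1855.291944) = 129.0719 km
Hollisk: √((-0.2545·111.32)² + (0.5204·57.24)²) = √(802.642161 + 887.306833) = 41.1090 km
Marrosk: √((0.8471·111.32)² + (-0.6014·57.24)²) = √(8892.333840 + 1185.021139) = 100.3860 km
Minimum: Hollisk at 41.1090 km.

Hollisk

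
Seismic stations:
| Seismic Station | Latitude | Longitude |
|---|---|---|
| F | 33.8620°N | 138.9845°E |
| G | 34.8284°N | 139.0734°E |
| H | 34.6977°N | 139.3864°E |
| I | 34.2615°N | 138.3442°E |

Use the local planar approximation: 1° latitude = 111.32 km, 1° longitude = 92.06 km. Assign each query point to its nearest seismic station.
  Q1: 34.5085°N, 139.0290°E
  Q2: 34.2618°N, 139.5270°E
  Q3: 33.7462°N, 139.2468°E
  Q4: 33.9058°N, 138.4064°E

Q1 at 34.5085°N, 139.0290°E:
  F: √((-0.6465·111.32)² + (-0.0445·92.06)²) = √(5179.447720 + 16.782705) = 72.0849 km
  G: √((0.3199·111.32)² + (0.0444·92.06)²) = √(1268.162409 + 16.707362) = 35.8451 km
  H: √((0.1892·111.32)² + (0.3574·92.06)²) = √(443.597060 + 1082.557660) = 39.0660 km
  I: √((-0.2470·111.32)² + (-0.6848·92.06)²) = √(756.032216 + 3974.380510) = 68.7780 km
  → nearest: G (35.8451 km)
Q2 at 34.2618°N, 139.5270°E:
  F: √((-0.3998·111.32)² + (-0.5425·92.06)²) = √(1980.760537 + 2494.258301) = 66.8956 km
  G: √((0.5666·111.32)² + (-0.4536·92.06)²) = √(3978.318375 + 1743.765307) = 75.6445 km
  H: √((0.4359·111.32)² + (-0.1406·92.06)²) = √(2354.616231 + 167.537713) = 50.2211 km
  I: √((-0.0003·111.32)² + (-1.1828·92.06)²) = √(0.001115 + 11856.720241) = 108.8886 km
  → nearest: H (50.2211 km)
Q3 at 33.7462°N, 139.2468°E:
  F: √((0.1158·111.32)² + (-0.2623·92.06)²) = √(166.174168 + 583.093932) = 27.3728 km
  G: √((1.0822·111.32)² + (-0.1734·92.06)²) = √(14513.142334 + 254.823882) = 121.5235 km
  H: √((0.9515·111.32)² + (0.1396·92.06)²) = √(11219.254004 + 165.163006) = 106.6978 km
  I: √((0.5153·111.32)² + (-0.9026·92.06)²) = √(3290.536255 + 6904.505811) = 100.9705 km
  → nearest: F (27.3728 km)
Q4 at 33.9058°N, 138.4064°E:
  F: √((-0.0438·111.32)² + (0.5781·92.06)²) = √(23.773582 + 2832.356266) = 53.4428 km
  G: √((0.9226·111.32)² + (0.6670·92.06)²) = √(10548.077107 + 3770.453672) = 119.6601 km
  H: √((0.7919·111.32)² + (0.9800·92.06)²) = √(7771.182019 + 8139.431873) = 126.1373 km
  I: √((0.3557·111.32)² + (-0.0622·92.06)²) = √(1567.884713 + 32.788588) = 40.0084 km
  → nearest: I (40.0084 km)

Q1→G; Q2→H; Q3→F; Q4→I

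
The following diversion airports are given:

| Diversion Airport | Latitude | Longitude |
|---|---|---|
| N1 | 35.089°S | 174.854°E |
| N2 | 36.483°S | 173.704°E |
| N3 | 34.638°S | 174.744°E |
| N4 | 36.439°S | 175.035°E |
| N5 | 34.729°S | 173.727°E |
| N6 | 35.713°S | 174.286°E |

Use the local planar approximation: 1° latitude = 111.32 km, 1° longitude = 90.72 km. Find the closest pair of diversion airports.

Pairwise distances:
N1–N3: 51.187 km
N1–N6: 86.490 km
N3–N5: 92.817 km
N2–N6: 100.673 km
N4–N6: 105.587 km
N1–N5: 109.815 km
N5–N6: 120.708 km
N2–N4: 120.848 km
N3–N6: 126.677 km
N1–N4: 151.176 km
N1–N2: 186.990 km
N2–N5: 195.266 km
N3–N4: 202.218 km
N4–N5: 224.313 km
N2–N3: 226.020 km
Closest pair: N1–N3 at 51.187 km.

N1 and N3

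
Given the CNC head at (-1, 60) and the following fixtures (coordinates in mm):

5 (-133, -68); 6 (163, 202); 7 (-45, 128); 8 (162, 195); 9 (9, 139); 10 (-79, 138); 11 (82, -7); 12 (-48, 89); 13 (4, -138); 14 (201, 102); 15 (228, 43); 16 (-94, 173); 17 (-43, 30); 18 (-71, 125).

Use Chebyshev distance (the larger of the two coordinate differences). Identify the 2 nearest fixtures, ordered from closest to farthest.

17, 12

Distances from (-1, 60):
5: max(|-132|, |-128|) = 132 mm
6: max(|164|, |142|) = 164 mm
7: max(|-44|, |68|) = 68 mm
8: max(|163|, |135|) = 163 mm
9: max(|10|, |79|) = 79 mm
10: max(|-78|, |78|) = 78 mm
11: max(|83|, |-67|) = 83 mm
12: max(|-47|, |29|) = 47 mm
13: max(|5|, |-198|) = 198 mm
14: max(|202|, |42|) = 202 mm
15: max(|229|, |-17|) = 229 mm
16: max(|-93|, |113|) = 113 mm
17: max(|-42|, |-30|) = 42 mm
18: max(|-70|, |65|) = 70 mm
Sorted: 17 (42 mm) < 12 (47 mm) < 7 (68 mm) < 18 (70 mm) < …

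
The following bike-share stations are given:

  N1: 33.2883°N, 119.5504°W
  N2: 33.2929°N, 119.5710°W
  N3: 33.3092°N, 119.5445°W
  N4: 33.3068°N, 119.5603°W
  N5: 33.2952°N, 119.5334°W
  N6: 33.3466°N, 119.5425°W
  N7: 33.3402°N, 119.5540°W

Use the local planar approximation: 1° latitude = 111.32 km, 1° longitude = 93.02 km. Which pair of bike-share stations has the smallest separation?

Pairwise distances:
N1–N2: 1.9835 km
N1–N3: 2.3904 km
N1–N4: 2.2559 km
N1–N5: 1.7580 km
N1–N6: 6.5314 km
N1–N7: 5.7872 km
N2–N3: 3.0609 km
N2–N4: 1.8398 km
N2–N5: 3.5069 km
N2–N6: 6.5394 km
N2–N7: 5.4978 km
N3–N4: 1.4938 km
N3–N5: 1.8695 km
N3–N6: 4.1675 km
N3–N7: 3.5623 km
N4–N5: 2.8158 km
N4–N6: 4.7298 km
N4–N7: 3.7640 km
N5–N6: 5.7841 km
N5–N7: 5.3634 km
N6–N7: 1.2853 km
Closest pair: N6–N7 at 1.2853 km.

N6 and N7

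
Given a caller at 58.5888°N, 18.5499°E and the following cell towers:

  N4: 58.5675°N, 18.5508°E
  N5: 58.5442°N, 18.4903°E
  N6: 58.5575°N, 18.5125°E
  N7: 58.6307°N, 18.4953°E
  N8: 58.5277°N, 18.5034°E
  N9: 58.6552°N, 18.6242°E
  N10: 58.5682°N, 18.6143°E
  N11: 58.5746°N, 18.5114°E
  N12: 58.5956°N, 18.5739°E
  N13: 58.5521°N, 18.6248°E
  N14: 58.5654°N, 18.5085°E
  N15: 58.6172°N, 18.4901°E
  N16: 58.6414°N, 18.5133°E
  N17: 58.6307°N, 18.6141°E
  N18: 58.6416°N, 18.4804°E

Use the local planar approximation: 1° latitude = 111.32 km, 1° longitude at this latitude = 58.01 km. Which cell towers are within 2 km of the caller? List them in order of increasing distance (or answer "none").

Distances from 58.5888°N, 18.5499°E:
N4: 2.3717 km
N5: 6.0501 km
N6: 4.1046 km
N7: 5.6381 km
N8: 7.3170 km
N9: 8.5565 km
N10: 4.3835 km
N11: 2.7362 km
N12: 1.5847 km
N13: 5.9640 km
N14: 3.5430 km
N15: 4.6935 km
N16: 6.2285 km
N17: 5.9687 km
N18: 7.1275 km
Threshold 2 km: N12 (1.5847 km) is within range.

N12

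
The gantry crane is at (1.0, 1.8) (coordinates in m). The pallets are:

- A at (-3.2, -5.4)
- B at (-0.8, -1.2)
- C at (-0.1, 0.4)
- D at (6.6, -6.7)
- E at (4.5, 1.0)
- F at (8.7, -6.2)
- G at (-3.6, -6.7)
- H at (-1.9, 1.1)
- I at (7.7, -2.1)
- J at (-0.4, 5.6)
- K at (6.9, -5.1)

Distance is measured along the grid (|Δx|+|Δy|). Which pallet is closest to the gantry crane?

C

Distances from (1.0, 1.8):
A: |-4.2| + |-7.2| = 4.2 + 7.2 = 11.4 m
B: |-1.8| + |-3.0| = 1.8 + 3.0 = 4.8 m
C: |-1.1| + |-1.4| = 1.1 + 1.4 = 2.5 m
D: |5.6| + |-8.5| = 5.6 + 8.5 = 14.1 m
E: |3.5| + |-0.8| = 3.5 + 0.8 = 4.3 m
F: |7.7| + |-8.0| = 7.7 + 8.0 = 15.7 m
G: |-4.6| + |-8.5| = 4.6 + 8.5 = 13.1 m
H: |-2.9| + |-0.7| = 2.9 + 0.7 = 3.6 m
I: |6.7| + |-3.9| = 6.7 + 3.9 = 10.6 m
J: |-1.4| + |3.8| = 1.4 + 3.8 = 5.2 m
K: |5.9| + |-6.9| = 5.9 + 6.9 = 12.8 m
Minimum: C at 2.5 m.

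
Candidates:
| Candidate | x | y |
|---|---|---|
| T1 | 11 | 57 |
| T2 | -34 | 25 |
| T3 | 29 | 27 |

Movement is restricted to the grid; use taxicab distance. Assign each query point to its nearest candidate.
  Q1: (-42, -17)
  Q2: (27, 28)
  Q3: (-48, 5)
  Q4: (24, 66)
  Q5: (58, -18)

Q1 at (-42, -17):
  T1: 127
  T2: 50
  T3: 115
  → nearest: T2 (50)
Q2 at (27, 28):
  T1: 45
  T2: 64
  T3: 3
  → nearest: T3 (3)
Q3 at (-48, 5):
  T1: 111
  T2: 34
  T3: 99
  → nearest: T2 (34)
Q4 at (24, 66):
  T1: 22
  T2: 99
  T3: 44
  → nearest: T1 (22)
Q5 at (58, -18):
  T1: 122
  T2: 135
  T3: 74
  → nearest: T3 (74)

Q1→T2; Q2→T3; Q3→T2; Q4→T1; Q5→T3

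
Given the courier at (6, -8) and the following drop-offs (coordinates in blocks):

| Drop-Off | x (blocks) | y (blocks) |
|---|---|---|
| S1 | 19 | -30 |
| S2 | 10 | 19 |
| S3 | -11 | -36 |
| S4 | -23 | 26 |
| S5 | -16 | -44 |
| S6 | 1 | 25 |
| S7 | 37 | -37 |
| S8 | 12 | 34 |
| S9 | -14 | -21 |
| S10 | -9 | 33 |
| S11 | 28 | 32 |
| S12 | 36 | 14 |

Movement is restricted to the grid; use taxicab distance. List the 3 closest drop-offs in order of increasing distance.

Distances from (6, -8):
S1: |13| + |-22| = 13 + 22 = 35 blocks
S2: |4| + |27| = 4 + 27 = 31 blocks
S3: |-17| + |-28| = 17 + 28 = 45 blocks
S4: |-29| + |34| = 29 + 34 = 63 blocks
S5: |-22| + |-36| = 22 + 36 = 58 blocks
S6: |-5| + |33| = 5 + 33 = 38 blocks
S7: |31| + |-29| = 31 + 29 = 60 blocks
S8: |6| + |42| = 6 + 42 = 48 blocks
S9: |-20| + |-13| = 20 + 13 = 33 blocks
S10: |-15| + |41| = 15 + 41 = 56 blocks
S11: |22| + |40| = 22 + 40 = 62 blocks
S12: |30| + |22| = 30 + 22 = 52 blocks
Sorted: S2 (31 blocks) < S9 (33 blocks) < S1 (35 blocks) < S6 (38 blocks) < S3 (45 blocks) < …

S2, S9, S1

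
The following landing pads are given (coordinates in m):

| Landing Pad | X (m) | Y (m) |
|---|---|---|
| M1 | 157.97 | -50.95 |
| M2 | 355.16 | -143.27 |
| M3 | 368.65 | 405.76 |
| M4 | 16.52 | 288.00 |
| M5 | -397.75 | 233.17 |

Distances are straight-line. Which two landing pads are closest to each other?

M1 and M2

Pairwise distances:
M1–M2: 217.73 m
M1–M3: 502.96 m
M1–M4: 367.28 m
M1–M5: 624.14 m
M2–M3: 549.20 m
M2–M4: 548.33 m
M2–M5: 841.77 m
M3–M4: 371.30 m
M3–M5: 785.59 m
M4–M5: 417.88 m
Closest pair: M1–M2 at 217.73 m.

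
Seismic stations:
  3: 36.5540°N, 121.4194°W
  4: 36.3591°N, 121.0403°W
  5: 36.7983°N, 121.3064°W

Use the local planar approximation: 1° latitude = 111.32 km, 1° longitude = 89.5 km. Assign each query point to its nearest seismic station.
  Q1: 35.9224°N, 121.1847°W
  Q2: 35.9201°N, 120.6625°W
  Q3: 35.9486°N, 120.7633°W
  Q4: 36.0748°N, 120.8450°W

Q1 at 35.9224°N, 121.1847°W:
  3: 73.3805 km
  4: 50.3020 km
  5: 98.1117 km
  → nearest: 4 (50.3020 km)
Q2 at 35.9201°N, 120.6625°W:
  3: 97.8191 km
  4: 59.4269 km
  5: 113.4829 km
  → nearest: 4 (59.4269 km)
Q3 at 35.9486°N, 120.7633°W:
  3: 89.3867 km
  4: 51.9887 km
  5: 106.3470 km
  → nearest: 4 (51.9887 km)
Q4 at 36.0748°N, 120.8450°W:
  3: 74.0844 km
  4: 36.1544 km
  5: 90.5096 km
  → nearest: 4 (36.1544 km)

Q1→4; Q2→4; Q3→4; Q4→4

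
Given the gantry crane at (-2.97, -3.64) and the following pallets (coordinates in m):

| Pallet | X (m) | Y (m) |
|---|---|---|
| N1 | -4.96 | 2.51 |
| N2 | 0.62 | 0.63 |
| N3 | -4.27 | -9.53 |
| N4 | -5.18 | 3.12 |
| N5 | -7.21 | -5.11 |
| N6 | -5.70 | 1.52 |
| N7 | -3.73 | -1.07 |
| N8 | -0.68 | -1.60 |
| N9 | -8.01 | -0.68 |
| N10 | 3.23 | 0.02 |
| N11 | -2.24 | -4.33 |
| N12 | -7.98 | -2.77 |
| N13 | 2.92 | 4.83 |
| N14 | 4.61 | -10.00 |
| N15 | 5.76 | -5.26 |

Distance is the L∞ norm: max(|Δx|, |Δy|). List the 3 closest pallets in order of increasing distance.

Distances from (-2.97, -3.64):
N1: max(|-1.99|, |6.15|) = 6.15 m
N2: max(|3.59|, |4.27|) = 4.27 m
N3: max(|-1.30|, |-5.89|) = 5.89 m
N4: max(|-2.21|, |6.76|) = 6.76 m
N5: max(|-4.24|, |-1.47|) = 4.24 m
N6: max(|-2.73|, |5.16|) = 5.16 m
N7: max(|-0.76|, |2.57|) = 2.57 m
N8: max(|2.29|, |2.04|) = 2.29 m
N9: max(|-5.04|, |2.96|) = 5.04 m
N10: max(|6.20|, |3.66|) = 6.20 m
N11: max(|0.73|, |-0.69|) = 0.73 m
N12: max(|-5.01|, |0.87|) = 5.01 m
N13: max(|5.89|, |8.47|) = 8.47 m
N14: max(|7.58|, |-6.36|) = 7.58 m
N15: max(|8.73|, |-1.62|) = 8.73 m
Sorted: N11 (0.73 m) < N8 (2.29 m) < N7 (2.57 m) < N5 (4.24 m) < N2 (4.27 m) < …

N11, N8, N7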